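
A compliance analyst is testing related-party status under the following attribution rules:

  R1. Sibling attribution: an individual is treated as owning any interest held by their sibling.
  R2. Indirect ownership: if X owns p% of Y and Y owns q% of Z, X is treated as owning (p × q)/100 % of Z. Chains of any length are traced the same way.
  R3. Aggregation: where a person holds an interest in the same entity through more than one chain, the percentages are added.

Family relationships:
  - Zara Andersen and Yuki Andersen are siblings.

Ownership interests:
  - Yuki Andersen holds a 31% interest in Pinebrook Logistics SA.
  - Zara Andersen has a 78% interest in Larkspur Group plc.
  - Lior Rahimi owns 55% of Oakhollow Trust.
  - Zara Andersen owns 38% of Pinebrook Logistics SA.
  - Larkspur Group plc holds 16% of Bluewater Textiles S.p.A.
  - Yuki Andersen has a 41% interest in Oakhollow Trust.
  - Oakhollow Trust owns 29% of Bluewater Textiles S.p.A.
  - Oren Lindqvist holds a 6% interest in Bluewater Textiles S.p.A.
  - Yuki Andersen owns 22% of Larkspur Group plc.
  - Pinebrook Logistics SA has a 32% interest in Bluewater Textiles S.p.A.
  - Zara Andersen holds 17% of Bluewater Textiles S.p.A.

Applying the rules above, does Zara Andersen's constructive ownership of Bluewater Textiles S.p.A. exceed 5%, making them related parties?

Yes

By sibling attribution (R1), Zara Andersen is treated as also owning Yuki Andersen's interest in Larkspur Group plc, giving 78% + 22% = 100%.
By sibling attribution (R1), Zara Andersen is treated as also owning Yuki Andersen's interest in Pinebrook Logistics SA, giving 38% + 31% = 69%.
By sibling attribution (R1), Zara Andersen is treated as owning Yuki Andersen's 41% interest in Oakhollow Trust.
Chain via Larkspur Group plc (R2): 100% × 16% = 16% of Bluewater Textiles S.p.A.
Chain via Pinebrook Logistics SA (R2): 69% × 32% = 22.08% of Bluewater Textiles S.p.A.
Direct interest in Bluewater Textiles S.p.A: 17%.
Chain via Oakhollow Trust (R2): 41% × 29% = 11.89% of Bluewater Textiles S.p.A.
Aggregating (R3): 16% + 22.08% + 17% + 11.89% = 66.97%.
66.97% exceeds the 5% threshold, so Zara is a related party to Bluewater Textiles S.p.A.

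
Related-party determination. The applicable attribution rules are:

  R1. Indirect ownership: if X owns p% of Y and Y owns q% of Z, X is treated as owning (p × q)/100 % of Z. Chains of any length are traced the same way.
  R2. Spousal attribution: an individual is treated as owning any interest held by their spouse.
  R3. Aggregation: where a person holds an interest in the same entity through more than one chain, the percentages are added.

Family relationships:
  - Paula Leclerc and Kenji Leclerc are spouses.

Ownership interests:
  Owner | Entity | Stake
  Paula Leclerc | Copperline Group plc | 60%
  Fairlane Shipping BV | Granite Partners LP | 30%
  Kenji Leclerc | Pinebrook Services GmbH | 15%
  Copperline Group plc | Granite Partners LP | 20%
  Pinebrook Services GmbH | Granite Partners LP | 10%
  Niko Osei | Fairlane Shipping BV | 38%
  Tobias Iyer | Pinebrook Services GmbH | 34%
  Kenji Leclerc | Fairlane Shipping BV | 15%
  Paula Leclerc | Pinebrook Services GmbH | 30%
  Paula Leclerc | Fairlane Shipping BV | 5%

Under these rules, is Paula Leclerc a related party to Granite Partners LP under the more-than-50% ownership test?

By spousal attribution (R2), Paula Leclerc is treated as also owning Kenji Leclerc's interest in Pinebrook Services GmbH, giving 30% + 15% = 45%.
By spousal attribution (R2), Paula Leclerc is treated as also owning Kenji Leclerc's interest in Fairlane Shipping BV, giving 5% + 15% = 20%.
Chain via Copperline Group plc (R1): 60% × 20% = 12% of Granite Partners LP.
Chain via Pinebrook Services GmbH (R1): 45% × 10% = 4.5% of Granite Partners LP.
Chain via Fairlane Shipping BV (R1): 20% × 30% = 6% of Granite Partners LP.
Aggregating (R3): 12% + 4.5% + 6% = 22.5%.
22.5% does not exceed the 50% threshold, so Paula is not a related party to Granite Partners LP.

No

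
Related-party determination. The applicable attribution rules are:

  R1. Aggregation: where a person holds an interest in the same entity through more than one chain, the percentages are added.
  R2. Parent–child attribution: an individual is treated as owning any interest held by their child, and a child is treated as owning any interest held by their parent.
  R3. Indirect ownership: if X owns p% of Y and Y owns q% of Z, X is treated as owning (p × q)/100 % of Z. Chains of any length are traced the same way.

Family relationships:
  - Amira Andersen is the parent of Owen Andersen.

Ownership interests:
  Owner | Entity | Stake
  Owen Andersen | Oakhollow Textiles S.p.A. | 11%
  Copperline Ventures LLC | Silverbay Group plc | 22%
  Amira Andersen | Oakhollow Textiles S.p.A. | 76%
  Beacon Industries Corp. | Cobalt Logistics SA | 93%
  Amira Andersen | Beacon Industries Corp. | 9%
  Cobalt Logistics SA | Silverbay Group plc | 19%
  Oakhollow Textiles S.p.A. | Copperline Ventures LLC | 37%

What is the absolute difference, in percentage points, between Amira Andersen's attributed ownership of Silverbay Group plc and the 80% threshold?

By parent–child attribution (R2), Amira Andersen is treated as also owning Owen Andersen's interest in Oakhollow Textiles S.p.A, giving 76% + 11% = 87%.
Chain via Oakhollow Textiles S.p.A. → Copperline Ventures LLC (R3): 87% × 37% × 22% = 7.0818% of Silverbay Group plc.
Chain via Beacon Industries Corp. → Cobalt Logistics SA (R3): 9% × 93% × 19% = 1.5903% of Silverbay Group plc.
Aggregating (R1): 7.0818% + 1.5903% = 8.6721%.
8.6721% falls short of the 80% threshold by 71.3279 percentage points.

71.3279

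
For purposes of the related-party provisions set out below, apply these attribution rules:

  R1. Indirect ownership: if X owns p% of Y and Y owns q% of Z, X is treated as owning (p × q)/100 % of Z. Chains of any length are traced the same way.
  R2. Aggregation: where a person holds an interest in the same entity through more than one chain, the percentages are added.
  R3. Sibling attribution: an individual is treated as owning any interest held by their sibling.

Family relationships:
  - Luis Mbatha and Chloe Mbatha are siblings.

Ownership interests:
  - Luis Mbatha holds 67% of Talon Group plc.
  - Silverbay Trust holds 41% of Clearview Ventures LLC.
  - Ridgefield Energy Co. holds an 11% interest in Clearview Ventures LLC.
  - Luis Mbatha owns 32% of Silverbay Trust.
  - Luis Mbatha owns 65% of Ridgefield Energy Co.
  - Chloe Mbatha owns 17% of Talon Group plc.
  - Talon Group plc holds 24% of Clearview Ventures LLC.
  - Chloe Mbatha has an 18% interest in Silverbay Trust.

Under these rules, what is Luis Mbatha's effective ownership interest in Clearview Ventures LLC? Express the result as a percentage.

47.81%

By sibling attribution (R3), Luis Mbatha is treated as also owning Chloe Mbatha's interest in Silverbay Trust, giving 32% + 18% = 50%.
By sibling attribution (R3), Luis Mbatha is treated as also owning Chloe Mbatha's interest in Talon Group plc, giving 67% + 17% = 84%.
Chain via Silverbay Trust (R1): 50% × 41% = 20.5% of Clearview Ventures LLC.
Chain via Ridgefield Energy Co. (R1): 65% × 11% = 7.15% of Clearview Ventures LLC.
Chain via Talon Group plc (R1): 84% × 24% = 20.16% of Clearview Ventures LLC.
Aggregating (R2): 20.5% + 7.15% + 20.16% = 47.81%.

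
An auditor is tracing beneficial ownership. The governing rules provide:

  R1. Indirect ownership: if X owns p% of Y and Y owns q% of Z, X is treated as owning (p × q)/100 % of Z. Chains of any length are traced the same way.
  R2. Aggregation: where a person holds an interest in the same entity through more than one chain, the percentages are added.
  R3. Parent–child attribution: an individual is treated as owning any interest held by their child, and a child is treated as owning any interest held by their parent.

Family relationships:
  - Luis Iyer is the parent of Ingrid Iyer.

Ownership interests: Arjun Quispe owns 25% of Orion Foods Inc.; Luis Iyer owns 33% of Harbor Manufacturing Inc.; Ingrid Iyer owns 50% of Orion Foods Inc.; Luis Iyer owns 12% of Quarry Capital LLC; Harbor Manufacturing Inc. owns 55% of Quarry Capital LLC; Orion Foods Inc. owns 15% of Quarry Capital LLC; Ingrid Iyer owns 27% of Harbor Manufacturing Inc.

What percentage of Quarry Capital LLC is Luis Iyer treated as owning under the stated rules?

52.5%

By parent–child attribution (R3), Luis Iyer is treated as also owning Ingrid Iyer's interest in Harbor Manufacturing Inc, giving 33% + 27% = 60%.
By parent–child attribution (R3), Luis Iyer is treated as owning Ingrid Iyer's 50% interest in Orion Foods Inc.
Chain via Harbor Manufacturing Inc. (R1): 60% × 55% = 33% of Quarry Capital LLC.
Direct interest in Quarry Capital LLC: 12%.
Chain via Orion Foods Inc. (R1): 50% × 15% = 7.5% of Quarry Capital LLC.
Aggregating (R2): 33% + 12% + 7.5% = 52.5%.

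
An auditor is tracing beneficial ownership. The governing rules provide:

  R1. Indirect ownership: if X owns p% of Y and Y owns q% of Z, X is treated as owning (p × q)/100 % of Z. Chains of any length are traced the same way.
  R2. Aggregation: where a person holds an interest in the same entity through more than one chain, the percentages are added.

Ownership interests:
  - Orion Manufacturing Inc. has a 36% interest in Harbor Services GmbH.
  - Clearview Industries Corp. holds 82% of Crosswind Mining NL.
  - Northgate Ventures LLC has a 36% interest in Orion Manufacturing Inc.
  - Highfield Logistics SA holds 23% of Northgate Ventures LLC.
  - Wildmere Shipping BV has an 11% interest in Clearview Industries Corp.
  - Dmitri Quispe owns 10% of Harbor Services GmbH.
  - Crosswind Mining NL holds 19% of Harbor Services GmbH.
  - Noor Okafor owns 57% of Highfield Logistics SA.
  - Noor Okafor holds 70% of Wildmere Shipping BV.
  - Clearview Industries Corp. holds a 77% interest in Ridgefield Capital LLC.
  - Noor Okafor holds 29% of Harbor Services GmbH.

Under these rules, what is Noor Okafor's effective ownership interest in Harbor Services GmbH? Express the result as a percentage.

31.898716%

Chain via Highfield Logistics SA → Northgate Ventures LLC → Orion Manufacturing Inc. (R1): 57% × 23% × 36% × 36% = 1.699056% of Harbor Services GmbH.
Chain via Wildmere Shipping BV → Clearview Industries Corp. → Crosswind Mining NL (R1): 70% × 11% × 82% × 19% = 1.19966% of Harbor Services GmbH.
Direct interest in Harbor Services GmbH: 29%.
Aggregating (R2): 1.699056% + 1.19966% + 29% = 31.898716%.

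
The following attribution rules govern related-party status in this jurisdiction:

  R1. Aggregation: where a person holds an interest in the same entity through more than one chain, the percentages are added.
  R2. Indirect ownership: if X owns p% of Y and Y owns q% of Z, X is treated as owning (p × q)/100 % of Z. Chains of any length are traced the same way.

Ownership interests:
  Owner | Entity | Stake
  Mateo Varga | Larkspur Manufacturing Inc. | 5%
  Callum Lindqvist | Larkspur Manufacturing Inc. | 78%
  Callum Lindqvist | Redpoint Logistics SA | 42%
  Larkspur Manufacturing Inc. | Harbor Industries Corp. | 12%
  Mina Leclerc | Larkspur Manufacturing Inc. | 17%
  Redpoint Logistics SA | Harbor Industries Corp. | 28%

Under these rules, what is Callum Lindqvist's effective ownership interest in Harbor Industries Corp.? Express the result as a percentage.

21.12%

Chain via Redpoint Logistics SA (R2): 42% × 28% = 11.76% of Harbor Industries Corp.
Chain via Larkspur Manufacturing Inc. (R2): 78% × 12% = 9.36% of Harbor Industries Corp.
Aggregating (R1): 11.76% + 9.36% = 21.12%.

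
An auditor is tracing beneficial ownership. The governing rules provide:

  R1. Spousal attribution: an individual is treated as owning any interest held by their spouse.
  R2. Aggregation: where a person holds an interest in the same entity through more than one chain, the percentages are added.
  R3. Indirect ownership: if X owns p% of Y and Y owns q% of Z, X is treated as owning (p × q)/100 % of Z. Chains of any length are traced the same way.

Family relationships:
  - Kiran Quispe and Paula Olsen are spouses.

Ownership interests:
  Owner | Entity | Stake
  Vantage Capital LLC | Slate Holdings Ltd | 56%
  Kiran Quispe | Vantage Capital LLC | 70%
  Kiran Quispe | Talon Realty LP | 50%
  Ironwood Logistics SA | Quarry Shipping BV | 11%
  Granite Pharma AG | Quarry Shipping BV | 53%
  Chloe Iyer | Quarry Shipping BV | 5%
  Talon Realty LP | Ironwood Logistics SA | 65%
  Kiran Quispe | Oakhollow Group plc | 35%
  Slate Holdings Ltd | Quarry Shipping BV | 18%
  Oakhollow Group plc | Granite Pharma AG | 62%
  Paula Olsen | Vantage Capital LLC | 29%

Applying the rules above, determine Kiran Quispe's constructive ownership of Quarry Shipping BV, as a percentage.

By spousal attribution (R1), Kiran Quispe is treated as also owning Paula Olsen's interest in Vantage Capital LLC, giving 70% + 29% = 99%.
Chain via Talon Realty LP → Ironwood Logistics SA (R3): 50% × 65% × 11% = 3.575% of Quarry Shipping BV.
Chain via Vantage Capital LLC → Slate Holdings Ltd (R3): 99% × 56% × 18% = 9.9792% of Quarry Shipping BV.
Chain via Oakhollow Group plc → Granite Pharma AG (R3): 35% × 62% × 53% = 11.501% of Quarry Shipping BV.
Aggregating (R2): 3.575% + 9.9792% + 11.501% = 25.0552%.

25.0552%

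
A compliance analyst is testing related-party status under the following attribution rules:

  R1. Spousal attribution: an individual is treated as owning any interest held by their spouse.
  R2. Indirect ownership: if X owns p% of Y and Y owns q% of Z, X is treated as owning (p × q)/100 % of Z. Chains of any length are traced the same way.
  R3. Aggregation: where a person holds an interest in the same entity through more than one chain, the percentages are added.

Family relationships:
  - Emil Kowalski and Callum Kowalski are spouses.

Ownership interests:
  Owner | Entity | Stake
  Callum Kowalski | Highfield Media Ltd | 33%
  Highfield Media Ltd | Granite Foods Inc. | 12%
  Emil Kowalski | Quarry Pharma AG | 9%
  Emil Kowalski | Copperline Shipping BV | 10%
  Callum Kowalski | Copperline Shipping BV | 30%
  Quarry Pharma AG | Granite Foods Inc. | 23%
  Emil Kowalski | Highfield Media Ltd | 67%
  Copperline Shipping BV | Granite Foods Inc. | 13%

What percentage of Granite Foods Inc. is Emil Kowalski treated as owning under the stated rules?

19.27%

By spousal attribution (R1), Emil Kowalski is treated as also owning Callum Kowalski's interest in Highfield Media Ltd, giving 67% + 33% = 100%.
By spousal attribution (R1), Emil Kowalski is treated as also owning Callum Kowalski's interest in Copperline Shipping BV, giving 10% + 30% = 40%.
Chain via Highfield Media Ltd (R2): 100% × 12% = 12% of Granite Foods Inc.
Chain via Quarry Pharma AG (R2): 9% × 23% = 2.07% of Granite Foods Inc.
Chain via Copperline Shipping BV (R2): 40% × 13% = 5.2% of Granite Foods Inc.
Aggregating (R3): 12% + 2.07% + 5.2% = 19.27%.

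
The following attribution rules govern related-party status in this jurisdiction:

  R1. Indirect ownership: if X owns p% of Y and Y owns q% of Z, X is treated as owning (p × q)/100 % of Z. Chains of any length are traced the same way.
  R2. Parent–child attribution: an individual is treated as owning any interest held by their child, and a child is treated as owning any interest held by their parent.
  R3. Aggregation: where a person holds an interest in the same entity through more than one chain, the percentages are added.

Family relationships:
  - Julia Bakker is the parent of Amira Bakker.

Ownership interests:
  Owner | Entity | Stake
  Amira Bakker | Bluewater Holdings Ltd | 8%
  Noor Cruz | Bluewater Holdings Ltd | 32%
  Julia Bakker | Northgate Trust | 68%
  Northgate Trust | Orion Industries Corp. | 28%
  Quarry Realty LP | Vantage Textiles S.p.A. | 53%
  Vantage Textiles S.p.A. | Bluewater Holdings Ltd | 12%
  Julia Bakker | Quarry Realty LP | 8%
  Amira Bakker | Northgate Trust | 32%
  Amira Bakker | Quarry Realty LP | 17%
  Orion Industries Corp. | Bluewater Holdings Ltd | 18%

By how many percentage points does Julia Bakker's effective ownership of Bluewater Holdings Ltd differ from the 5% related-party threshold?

By parent–child attribution (R2), Julia Bakker is treated as also owning Amira Bakker's interest in Northgate Trust, giving 68% + 32% = 100%.
By parent–child attribution (R2), Julia Bakker is treated as also owning Amira Bakker's interest in Quarry Realty LP, giving 8% + 17% = 25%.
By parent–child attribution (R2), Julia Bakker is treated as owning Amira Bakker's 8% interest in Bluewater Holdings Ltd.
Chain via Northgate Trust → Orion Industries Corp. (R1): 100% × 28% × 18% = 5.04% of Bluewater Holdings Ltd.
Chain via Quarry Realty LP → Vantage Textiles S.p.A. (R1): 25% × 53% × 12% = 1.59% of Bluewater Holdings Ltd.
Direct interest in Bluewater Holdings Ltd: 8%.
Aggregating (R3): 5.04% + 1.59% + 8% = 14.63%.
14.63% exceeds the 5% threshold by 9.63 percentage points.

9.63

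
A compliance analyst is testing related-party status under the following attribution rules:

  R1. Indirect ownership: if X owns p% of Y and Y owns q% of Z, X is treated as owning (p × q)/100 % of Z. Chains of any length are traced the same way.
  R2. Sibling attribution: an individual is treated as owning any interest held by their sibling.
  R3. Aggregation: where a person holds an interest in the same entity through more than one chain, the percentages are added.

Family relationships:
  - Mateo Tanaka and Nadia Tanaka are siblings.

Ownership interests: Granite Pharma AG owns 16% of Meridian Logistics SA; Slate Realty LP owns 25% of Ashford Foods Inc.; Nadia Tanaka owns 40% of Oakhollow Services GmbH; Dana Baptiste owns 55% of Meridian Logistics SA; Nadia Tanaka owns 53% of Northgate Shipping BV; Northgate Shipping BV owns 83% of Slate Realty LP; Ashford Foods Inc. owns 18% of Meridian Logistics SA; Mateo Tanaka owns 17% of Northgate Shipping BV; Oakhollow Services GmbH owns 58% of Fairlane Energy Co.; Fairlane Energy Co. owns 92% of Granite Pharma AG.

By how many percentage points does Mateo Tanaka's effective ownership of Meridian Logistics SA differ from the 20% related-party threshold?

By sibling attribution (R2), Mateo Tanaka is treated as also owning Nadia Tanaka's interest in Northgate Shipping BV, giving 17% + 53% = 70%.
By sibling attribution (R2), Mateo Tanaka is treated as owning Nadia Tanaka's 40% interest in Oakhollow Services GmbH.
Chain via Northgate Shipping BV → Slate Realty LP → Ashford Foods Inc. (R1): 70% × 83% × 25% × 18% = 2.6145% of Meridian Logistics SA.
Chain via Oakhollow Services GmbH → Fairlane Energy Co. → Granite Pharma AG (R1): 40% × 58% × 92% × 16% = 3.41504% of Meridian Logistics SA.
Aggregating (R3): 2.6145% + 3.41504% = 6.02954%.
6.02954% falls short of the 20% threshold by 13.97046 percentage points.

13.97046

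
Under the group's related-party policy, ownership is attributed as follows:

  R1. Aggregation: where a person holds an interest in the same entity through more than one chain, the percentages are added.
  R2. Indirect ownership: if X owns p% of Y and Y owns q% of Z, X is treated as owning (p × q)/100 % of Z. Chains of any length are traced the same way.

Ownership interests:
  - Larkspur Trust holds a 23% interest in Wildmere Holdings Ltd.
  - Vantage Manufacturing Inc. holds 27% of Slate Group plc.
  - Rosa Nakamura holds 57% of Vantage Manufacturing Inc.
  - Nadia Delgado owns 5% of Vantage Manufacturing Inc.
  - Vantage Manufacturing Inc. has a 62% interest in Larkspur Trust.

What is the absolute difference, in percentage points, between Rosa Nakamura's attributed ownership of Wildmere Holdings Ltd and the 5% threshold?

3.1282

Chain via Vantage Manufacturing Inc. → Larkspur Trust (R2): 57% × 62% × 23% = 8.1282% of Wildmere Holdings Ltd.
8.1282% exceeds the 5% threshold by 3.1282 percentage points.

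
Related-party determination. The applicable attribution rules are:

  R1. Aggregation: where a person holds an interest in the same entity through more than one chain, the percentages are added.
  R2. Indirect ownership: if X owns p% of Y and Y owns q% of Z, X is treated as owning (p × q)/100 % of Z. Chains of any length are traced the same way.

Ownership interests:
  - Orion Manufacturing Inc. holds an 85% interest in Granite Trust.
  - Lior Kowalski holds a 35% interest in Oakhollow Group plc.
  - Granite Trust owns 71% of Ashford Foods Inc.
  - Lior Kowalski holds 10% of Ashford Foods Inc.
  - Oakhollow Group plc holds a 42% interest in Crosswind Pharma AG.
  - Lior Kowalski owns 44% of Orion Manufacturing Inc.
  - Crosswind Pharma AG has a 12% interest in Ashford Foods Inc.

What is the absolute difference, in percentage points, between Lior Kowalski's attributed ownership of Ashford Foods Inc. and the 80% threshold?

Chain via Orion Manufacturing Inc. → Granite Trust (R2): 44% × 85% × 71% = 26.554% of Ashford Foods Inc.
Chain via Oakhollow Group plc → Crosswind Pharma AG (R2): 35% × 42% × 12% = 1.764% of Ashford Foods Inc.
Direct interest in Ashford Foods Inc: 10%.
Aggregating (R1): 26.554% + 1.764% + 10% = 38.318%.
38.318% falls short of the 80% threshold by 41.682 percentage points.

41.682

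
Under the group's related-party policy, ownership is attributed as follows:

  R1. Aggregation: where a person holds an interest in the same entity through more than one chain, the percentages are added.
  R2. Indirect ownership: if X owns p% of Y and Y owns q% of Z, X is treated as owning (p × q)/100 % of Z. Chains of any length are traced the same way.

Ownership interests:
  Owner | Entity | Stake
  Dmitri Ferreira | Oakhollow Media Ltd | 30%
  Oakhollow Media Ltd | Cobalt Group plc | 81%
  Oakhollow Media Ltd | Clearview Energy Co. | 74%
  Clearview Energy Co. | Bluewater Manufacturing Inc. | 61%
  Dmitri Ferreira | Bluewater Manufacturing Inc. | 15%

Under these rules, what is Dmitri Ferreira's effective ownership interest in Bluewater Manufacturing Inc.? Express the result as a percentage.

Chain via Oakhollow Media Ltd → Clearview Energy Co. (R2): 30% × 74% × 61% = 13.542% of Bluewater Manufacturing Inc.
Direct interest in Bluewater Manufacturing Inc: 15%.
Aggregating (R1): 13.542% + 15% = 28.542%.

28.542%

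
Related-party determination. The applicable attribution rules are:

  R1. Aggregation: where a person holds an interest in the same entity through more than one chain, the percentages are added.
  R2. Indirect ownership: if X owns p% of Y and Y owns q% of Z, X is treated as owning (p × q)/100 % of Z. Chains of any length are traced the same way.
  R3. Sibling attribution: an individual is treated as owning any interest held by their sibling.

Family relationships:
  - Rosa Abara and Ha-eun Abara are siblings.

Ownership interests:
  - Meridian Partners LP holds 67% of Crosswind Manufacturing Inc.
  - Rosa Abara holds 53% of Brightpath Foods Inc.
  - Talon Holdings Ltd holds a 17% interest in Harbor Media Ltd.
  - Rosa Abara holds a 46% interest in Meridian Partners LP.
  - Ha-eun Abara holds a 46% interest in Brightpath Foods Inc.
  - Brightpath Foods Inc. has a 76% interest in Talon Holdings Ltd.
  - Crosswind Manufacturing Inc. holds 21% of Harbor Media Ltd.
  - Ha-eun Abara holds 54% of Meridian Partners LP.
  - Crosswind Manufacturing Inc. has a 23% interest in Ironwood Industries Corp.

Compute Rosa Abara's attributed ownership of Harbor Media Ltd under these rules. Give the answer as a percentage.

26.8608%

By sibling attribution (R3), Rosa Abara is treated as also owning Ha-eun Abara's interest in Brightpath Foods Inc, giving 53% + 46% = 99%.
By sibling attribution (R3), Rosa Abara is treated as also owning Ha-eun Abara's interest in Meridian Partners LP, giving 46% + 54% = 100%.
Chain via Brightpath Foods Inc. → Talon Holdings Ltd (R2): 99% × 76% × 17% = 12.7908% of Harbor Media Ltd.
Chain via Meridian Partners LP → Crosswind Manufacturing Inc. (R2): 100% × 67% × 21% = 14.07% of Harbor Media Ltd.
Aggregating (R1): 12.7908% + 14.07% = 26.8608%.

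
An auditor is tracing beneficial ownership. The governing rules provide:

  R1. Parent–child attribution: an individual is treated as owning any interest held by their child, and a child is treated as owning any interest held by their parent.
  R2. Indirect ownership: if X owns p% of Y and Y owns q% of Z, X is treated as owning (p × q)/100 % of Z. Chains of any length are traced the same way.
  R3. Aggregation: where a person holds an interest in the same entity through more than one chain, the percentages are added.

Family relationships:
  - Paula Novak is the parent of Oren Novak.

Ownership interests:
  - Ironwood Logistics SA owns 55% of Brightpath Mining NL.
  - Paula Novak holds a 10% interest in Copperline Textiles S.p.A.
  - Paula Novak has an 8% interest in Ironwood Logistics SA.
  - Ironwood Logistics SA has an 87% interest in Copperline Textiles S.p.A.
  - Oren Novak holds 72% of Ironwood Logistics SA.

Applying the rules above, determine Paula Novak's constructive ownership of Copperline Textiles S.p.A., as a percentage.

By parent–child attribution (R1), Paula Novak is treated as also owning Oren Novak's interest in Ironwood Logistics SA, giving 8% + 72% = 80%.
Chain via Ironwood Logistics SA (R2): 80% × 87% = 69.6% of Copperline Textiles S.p.A.
Direct interest in Copperline Textiles S.p.A: 10%.
Aggregating (R3): 69.6% + 10% = 79.6%.

79.6%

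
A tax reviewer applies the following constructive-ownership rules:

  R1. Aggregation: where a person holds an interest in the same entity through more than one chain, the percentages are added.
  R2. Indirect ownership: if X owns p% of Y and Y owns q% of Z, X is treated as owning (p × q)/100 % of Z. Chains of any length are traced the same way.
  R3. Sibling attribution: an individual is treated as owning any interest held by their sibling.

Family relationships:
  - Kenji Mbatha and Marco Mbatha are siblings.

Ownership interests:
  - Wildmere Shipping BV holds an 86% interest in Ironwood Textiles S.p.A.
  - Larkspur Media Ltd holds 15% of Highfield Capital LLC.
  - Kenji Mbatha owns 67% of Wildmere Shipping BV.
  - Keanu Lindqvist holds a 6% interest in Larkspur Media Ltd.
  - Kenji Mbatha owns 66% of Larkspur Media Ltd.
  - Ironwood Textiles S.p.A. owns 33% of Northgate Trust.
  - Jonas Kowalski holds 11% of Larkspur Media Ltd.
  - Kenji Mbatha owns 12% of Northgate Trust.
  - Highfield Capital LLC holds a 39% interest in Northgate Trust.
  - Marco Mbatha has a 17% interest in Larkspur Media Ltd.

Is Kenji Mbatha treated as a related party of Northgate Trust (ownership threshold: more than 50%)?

By sibling attribution (R3), Kenji Mbatha is treated as also owning Marco Mbatha's interest in Larkspur Media Ltd, giving 66% + 17% = 83%.
Chain via Larkspur Media Ltd → Highfield Capital LLC (R2): 83% × 15% × 39% = 4.8555% of Northgate Trust.
Chain via Wildmere Shipping BV → Ironwood Textiles S.p.A. (R2): 67% × 86% × 33% = 19.0146% of Northgate Trust.
Direct interest in Northgate Trust: 12%.
Aggregating (R1): 4.8555% + 19.0146% + 12% = 35.8701%.
35.8701% does not exceed the 50% threshold, so Kenji is not a related party to Northgate Trust.

No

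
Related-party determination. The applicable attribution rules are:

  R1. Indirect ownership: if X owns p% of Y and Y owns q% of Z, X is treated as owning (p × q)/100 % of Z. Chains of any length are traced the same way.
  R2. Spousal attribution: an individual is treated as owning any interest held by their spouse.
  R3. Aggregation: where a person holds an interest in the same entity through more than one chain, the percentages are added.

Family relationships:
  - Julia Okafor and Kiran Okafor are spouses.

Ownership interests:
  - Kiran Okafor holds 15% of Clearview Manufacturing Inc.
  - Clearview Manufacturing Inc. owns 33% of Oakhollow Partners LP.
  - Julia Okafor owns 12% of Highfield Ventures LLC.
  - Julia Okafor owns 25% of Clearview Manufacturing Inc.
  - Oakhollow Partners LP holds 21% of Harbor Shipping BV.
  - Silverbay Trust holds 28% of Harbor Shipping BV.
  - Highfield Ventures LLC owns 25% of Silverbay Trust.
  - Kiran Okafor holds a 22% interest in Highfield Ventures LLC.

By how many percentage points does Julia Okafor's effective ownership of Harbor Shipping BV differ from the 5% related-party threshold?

0.152

By spousal attribution (R2), Julia Okafor is treated as also owning Kiran Okafor's interest in Highfield Ventures LLC, giving 12% + 22% = 34%.
By spousal attribution (R2), Julia Okafor is treated as also owning Kiran Okafor's interest in Clearview Manufacturing Inc, giving 25% + 15% = 40%.
Chain via Highfield Ventures LLC → Silverbay Trust (R1): 34% × 25% × 28% = 2.38% of Harbor Shipping BV.
Chain via Clearview Manufacturing Inc. → Oakhollow Partners LP (R1): 40% × 33% × 21% = 2.772% of Harbor Shipping BV.
Aggregating (R3): 2.38% + 2.772% = 5.152%.
5.152% exceeds the 5% threshold by 0.152 percentage points.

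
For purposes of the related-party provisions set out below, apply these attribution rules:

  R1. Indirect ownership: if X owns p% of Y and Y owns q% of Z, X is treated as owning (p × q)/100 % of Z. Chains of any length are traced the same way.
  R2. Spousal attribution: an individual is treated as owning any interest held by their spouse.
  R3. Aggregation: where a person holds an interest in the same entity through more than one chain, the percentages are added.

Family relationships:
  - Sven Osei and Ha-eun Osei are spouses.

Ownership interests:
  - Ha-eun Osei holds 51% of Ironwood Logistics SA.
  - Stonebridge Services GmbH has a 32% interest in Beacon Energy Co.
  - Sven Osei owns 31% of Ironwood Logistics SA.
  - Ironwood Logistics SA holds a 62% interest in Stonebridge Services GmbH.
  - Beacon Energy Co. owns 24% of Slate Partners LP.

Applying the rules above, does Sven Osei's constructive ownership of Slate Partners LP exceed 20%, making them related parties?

By spousal attribution (R2), Sven Osei is treated as also owning Ha-eun Osei's interest in Ironwood Logistics SA, giving 31% + 51% = 82%.
Chain via Ironwood Logistics SA → Stonebridge Services GmbH → Beacon Energy Co. (R1): 82% × 62% × 32% × 24% = 3.904512% of Slate Partners LP.
3.904512% does not exceed the 20% threshold, so Sven is not a related party to Slate Partners LP.

No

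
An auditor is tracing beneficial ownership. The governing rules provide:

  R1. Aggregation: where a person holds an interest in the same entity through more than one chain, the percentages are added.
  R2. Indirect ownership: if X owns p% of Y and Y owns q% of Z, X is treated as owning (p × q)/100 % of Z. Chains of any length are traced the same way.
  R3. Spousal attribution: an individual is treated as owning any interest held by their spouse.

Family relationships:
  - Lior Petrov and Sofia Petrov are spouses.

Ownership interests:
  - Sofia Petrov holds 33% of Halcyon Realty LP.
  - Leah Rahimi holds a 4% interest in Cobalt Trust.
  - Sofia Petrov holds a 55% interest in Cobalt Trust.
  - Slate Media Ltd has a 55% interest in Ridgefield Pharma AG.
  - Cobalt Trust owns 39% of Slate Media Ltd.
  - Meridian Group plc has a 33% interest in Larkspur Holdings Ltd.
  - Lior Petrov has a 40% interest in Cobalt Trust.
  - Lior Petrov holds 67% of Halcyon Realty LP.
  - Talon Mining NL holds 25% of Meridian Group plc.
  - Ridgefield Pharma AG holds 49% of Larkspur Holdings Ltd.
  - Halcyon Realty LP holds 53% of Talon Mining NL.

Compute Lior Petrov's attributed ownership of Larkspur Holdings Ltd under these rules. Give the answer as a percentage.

By spousal attribution (R3), Lior Petrov is treated as also owning Sofia Petrov's interest in Cobalt Trust, giving 40% + 55% = 95%.
By spousal attribution (R3), Lior Petrov is treated as also owning Sofia Petrov's interest in Halcyon Realty LP, giving 67% + 33% = 100%.
Chain via Cobalt Trust → Slate Media Ltd → Ridgefield Pharma AG (R2): 95% × 39% × 55% × 49% = 9.984975% of Larkspur Holdings Ltd.
Chain via Halcyon Realty LP → Talon Mining NL → Meridian Group plc (R2): 100% × 53% × 25% × 33% = 4.3725% of Larkspur Holdings Ltd.
Aggregating (R1): 9.984975% + 4.3725% = 14.357475%.

14.357475%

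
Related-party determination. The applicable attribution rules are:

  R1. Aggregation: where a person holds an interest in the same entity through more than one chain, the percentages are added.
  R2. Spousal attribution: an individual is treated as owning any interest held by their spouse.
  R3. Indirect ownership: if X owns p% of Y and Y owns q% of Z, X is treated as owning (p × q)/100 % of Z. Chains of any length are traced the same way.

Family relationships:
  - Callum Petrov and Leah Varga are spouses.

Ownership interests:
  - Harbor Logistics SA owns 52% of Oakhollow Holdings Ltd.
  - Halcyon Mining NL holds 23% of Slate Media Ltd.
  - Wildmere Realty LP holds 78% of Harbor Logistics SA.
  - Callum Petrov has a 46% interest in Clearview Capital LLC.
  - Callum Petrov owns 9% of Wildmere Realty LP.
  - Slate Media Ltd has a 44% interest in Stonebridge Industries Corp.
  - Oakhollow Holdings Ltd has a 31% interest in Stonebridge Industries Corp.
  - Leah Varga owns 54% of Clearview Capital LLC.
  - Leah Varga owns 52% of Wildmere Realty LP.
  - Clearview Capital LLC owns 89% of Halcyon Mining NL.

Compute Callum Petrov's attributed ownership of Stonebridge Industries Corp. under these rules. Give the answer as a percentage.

16.676696%

By spousal attribution (R2), Callum Petrov is treated as also owning Leah Varga's interest in Clearview Capital LLC, giving 46% + 54% = 100%.
By spousal attribution (R2), Callum Petrov is treated as also owning Leah Varga's interest in Wildmere Realty LP, giving 9% + 52% = 61%.
Chain via Clearview Capital LLC → Halcyon Mining NL → Slate Media Ltd (R3): 100% × 89% × 23% × 44% = 9.0068% of Stonebridge Industries Corp.
Chain via Wildmere Realty LP → Harbor Logistics SA → Oakhollow Holdings Ltd (R3): 61% × 78% × 52% × 31% = 7.669896% of Stonebridge Industries Corp.
Aggregating (R1): 9.0068% + 7.669896% = 16.676696%.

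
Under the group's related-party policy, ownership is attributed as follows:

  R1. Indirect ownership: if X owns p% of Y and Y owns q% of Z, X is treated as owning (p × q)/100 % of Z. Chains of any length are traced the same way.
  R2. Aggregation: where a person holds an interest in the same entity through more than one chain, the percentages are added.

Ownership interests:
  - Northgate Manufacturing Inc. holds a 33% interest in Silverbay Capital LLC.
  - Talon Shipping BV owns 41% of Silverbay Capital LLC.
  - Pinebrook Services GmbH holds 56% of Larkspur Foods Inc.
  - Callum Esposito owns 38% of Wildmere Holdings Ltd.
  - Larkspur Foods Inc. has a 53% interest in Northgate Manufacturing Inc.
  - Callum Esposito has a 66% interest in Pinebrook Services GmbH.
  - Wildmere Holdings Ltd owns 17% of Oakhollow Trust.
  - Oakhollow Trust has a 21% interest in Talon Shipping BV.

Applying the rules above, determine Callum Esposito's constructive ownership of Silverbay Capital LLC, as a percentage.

7.02051%

Chain via Wildmere Holdings Ltd → Oakhollow Trust → Talon Shipping BV (R1): 38% × 17% × 21% × 41% = 0.556206% of Silverbay Capital LLC.
Chain via Pinebrook Services GmbH → Larkspur Foods Inc. → Northgate Manufacturing Inc. (R1): 66% × 56% × 53% × 33% = 6.464304% of Silverbay Capital LLC.
Aggregating (R2): 0.556206% + 6.464304% = 7.02051%.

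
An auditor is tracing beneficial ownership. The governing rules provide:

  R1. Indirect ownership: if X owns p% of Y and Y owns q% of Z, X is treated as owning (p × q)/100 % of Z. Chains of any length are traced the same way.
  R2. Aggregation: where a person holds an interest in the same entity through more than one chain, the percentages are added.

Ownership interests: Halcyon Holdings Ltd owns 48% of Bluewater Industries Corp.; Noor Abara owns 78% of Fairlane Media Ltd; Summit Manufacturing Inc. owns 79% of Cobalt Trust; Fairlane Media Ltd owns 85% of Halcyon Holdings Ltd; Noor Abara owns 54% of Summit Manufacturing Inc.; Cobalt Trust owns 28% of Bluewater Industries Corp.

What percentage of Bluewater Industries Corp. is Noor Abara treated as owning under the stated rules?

Chain via Fairlane Media Ltd → Halcyon Holdings Ltd (R1): 78% × 85% × 48% = 31.824% of Bluewater Industries Corp.
Chain via Summit Manufacturing Inc. → Cobalt Trust (R1): 54% × 79% × 28% = 11.9448% of Bluewater Industries Corp.
Aggregating (R2): 31.824% + 11.9448% = 43.7688%.

43.7688%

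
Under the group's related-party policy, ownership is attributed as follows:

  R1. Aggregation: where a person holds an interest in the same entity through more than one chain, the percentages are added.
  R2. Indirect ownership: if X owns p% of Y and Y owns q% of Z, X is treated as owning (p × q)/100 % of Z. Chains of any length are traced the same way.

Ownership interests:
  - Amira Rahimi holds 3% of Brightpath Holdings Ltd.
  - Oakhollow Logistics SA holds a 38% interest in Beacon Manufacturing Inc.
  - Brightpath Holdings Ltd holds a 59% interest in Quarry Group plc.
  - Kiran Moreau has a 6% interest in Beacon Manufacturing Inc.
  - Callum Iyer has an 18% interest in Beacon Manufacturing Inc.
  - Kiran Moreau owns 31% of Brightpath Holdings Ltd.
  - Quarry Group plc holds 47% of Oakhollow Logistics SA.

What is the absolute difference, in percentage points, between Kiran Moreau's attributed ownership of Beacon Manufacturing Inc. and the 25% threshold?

15.733406

Chain via Brightpath Holdings Ltd → Quarry Group plc → Oakhollow Logistics SA (R2): 31% × 59% × 47% × 38% = 3.266594% of Beacon Manufacturing Inc.
Direct interest in Beacon Manufacturing Inc: 6%.
Aggregating (R1): 3.266594% + 6% = 9.266594%.
9.266594% falls short of the 25% threshold by 15.733406 percentage points.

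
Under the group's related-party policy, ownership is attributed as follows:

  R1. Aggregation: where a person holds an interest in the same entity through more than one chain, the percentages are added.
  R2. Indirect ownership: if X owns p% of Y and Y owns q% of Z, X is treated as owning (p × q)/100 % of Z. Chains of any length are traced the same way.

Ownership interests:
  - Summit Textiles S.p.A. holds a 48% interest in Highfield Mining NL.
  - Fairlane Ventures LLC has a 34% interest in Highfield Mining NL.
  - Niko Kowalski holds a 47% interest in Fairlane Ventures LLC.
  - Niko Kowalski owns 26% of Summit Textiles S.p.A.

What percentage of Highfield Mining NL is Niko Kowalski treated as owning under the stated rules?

28.46%

Chain via Fairlane Ventures LLC (R2): 47% × 34% = 15.98% of Highfield Mining NL.
Chain via Summit Textiles S.p.A. (R2): 26% × 48% = 12.48% of Highfield Mining NL.
Aggregating (R1): 15.98% + 12.48% = 28.46%.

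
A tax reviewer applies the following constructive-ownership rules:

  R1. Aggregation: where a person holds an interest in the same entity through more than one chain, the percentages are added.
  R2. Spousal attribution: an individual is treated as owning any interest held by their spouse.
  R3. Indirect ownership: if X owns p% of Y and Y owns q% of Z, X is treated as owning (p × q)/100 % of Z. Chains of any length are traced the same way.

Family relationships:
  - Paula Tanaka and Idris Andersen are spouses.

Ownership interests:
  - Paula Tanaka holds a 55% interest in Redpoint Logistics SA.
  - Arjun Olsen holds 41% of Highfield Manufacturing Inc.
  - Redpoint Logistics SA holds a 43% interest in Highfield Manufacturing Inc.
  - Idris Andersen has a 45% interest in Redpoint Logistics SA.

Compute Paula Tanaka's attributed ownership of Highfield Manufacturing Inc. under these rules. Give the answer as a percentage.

By spousal attribution (R2), Paula Tanaka is treated as also owning Idris Andersen's interest in Redpoint Logistics SA, giving 55% + 45% = 100%.
Chain via Redpoint Logistics SA (R3): 100% × 43% = 43% of Highfield Manufacturing Inc.

43%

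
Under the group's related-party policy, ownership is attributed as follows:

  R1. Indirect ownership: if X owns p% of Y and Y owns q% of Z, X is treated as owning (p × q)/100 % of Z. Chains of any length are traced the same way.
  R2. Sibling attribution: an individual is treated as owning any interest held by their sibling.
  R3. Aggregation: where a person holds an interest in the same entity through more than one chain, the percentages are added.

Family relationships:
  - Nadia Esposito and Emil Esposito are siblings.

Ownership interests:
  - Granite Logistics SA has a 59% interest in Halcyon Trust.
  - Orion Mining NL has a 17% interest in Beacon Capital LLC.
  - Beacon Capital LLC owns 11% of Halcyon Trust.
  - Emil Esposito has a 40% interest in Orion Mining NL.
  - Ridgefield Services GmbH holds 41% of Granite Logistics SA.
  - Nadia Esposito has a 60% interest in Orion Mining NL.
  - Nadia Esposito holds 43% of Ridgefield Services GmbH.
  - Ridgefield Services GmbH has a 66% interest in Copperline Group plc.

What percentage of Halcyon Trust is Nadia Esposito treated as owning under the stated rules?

12.2717%

By sibling attribution (R2), Nadia Esposito is treated as also owning Emil Esposito's interest in Orion Mining NL, giving 60% + 40% = 100%.
Chain via Ridgefield Services GmbH → Granite Logistics SA (R1): 43% × 41% × 59% = 10.4017% of Halcyon Trust.
Chain via Orion Mining NL → Beacon Capital LLC (R1): 100% × 17% × 11% = 1.87% of Halcyon Trust.
Aggregating (R3): 10.4017% + 1.87% = 12.2717%.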